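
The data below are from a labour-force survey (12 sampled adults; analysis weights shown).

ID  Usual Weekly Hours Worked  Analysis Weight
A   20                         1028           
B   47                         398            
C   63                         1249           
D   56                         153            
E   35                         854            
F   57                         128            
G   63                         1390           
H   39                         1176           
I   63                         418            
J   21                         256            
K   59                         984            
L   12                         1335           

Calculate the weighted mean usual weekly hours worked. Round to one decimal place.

Weighted sum = 20×1028 + 47×398 + 63×1249 + 56×153 + 35×854 + 57×128 + 63×1390 + 39×1176 + 63×418 + 21×256 + 59×984 + 12×1335
  = 402927
Sum of weights = 9369
Weighted mean = 402927 / 9369 = 43.006404

43.0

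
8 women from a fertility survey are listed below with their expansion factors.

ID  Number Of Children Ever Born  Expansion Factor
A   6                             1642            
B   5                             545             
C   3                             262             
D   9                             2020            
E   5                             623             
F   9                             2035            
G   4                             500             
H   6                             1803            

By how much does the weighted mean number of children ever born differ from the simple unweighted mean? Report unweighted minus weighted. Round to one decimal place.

Unweighted sum = 6 + 5 + 3 + 9 + 5 + 9 + 4 + 6 = 47
Unweighted mean = 47 / 8 = 5.875
Weighted sum = 6×1642 + 5×545 + 3×262 + 9×2020 + 5×623 + 9×2035 + 4×500 + 6×1803
  = 9852 + 2725 + 786 + 18180 + 3115 + 18315 + 2000 + 10818 = 65791
Sum of weights = 9430
Weighted mean = 65791 / 9430 = 6.9767762
Difference (unweighted minus weighted) = -1.1017762

-1.1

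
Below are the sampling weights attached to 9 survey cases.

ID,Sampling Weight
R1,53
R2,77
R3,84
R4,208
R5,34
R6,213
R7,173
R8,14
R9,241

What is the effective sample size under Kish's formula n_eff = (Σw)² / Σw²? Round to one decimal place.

Σ wᵢ = 53 + 77 + 84 + 208 + 34 + 213 + 173 + 14 + 241 = 1097
Σ wᵢ² = 2809 + 5929 + 7056 + 43264 + 1156 + 45369 + 29929 + 196 + 58081 = 193789
n_eff = 1097² / 193789 = 1203409 / 193789 = 6.2098932

6.2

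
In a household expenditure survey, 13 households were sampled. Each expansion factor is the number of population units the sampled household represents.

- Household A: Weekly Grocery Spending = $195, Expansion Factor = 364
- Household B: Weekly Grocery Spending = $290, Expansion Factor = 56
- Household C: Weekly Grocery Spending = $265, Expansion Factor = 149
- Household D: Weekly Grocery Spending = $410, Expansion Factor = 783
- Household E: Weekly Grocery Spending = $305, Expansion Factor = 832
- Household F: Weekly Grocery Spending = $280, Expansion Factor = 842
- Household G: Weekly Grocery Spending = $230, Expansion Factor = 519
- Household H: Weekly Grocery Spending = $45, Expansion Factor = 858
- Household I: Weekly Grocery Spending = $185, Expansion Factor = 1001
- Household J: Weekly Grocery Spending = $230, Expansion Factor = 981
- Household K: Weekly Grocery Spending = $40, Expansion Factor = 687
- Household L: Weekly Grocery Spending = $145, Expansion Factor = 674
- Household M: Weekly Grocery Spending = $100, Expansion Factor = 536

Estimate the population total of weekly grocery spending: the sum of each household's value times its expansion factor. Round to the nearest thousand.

1685000

Weighted total = 1684860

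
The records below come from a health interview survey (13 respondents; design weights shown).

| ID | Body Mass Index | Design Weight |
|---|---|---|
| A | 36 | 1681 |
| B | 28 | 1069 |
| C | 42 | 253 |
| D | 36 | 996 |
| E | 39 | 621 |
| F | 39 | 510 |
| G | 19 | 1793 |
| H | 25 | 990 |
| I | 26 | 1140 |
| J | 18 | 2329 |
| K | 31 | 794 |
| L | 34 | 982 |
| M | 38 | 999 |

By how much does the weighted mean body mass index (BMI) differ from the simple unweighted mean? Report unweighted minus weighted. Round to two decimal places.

2.84

Unweighted sum = 411
Unweighted mean = 411 / 13 = 31.615385
Weighted sum = 407382
Sum of weights = 14157
Weighted mean = 407382 / 14157 = 28.776012
Difference (unweighted minus weighted) = 2.8393727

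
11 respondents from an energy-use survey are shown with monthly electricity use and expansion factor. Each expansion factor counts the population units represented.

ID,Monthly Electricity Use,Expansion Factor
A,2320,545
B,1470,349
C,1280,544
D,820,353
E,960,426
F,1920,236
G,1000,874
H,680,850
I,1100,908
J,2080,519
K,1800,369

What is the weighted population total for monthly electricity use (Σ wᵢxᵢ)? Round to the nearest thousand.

7820000

Weighted total = 2320×545 + 1470×349 + 1280×544 + 820×353 + 960×426 + 1920×236 + 1000×874 + 680×850 + 1100×908 + 2080×519 + 1800×369
  = 1264400 + 513030 + 696320 + 289460 + 408960 + 453120 + 874000 + 578000 + 998800 + 1079520 + 664200 = 7819810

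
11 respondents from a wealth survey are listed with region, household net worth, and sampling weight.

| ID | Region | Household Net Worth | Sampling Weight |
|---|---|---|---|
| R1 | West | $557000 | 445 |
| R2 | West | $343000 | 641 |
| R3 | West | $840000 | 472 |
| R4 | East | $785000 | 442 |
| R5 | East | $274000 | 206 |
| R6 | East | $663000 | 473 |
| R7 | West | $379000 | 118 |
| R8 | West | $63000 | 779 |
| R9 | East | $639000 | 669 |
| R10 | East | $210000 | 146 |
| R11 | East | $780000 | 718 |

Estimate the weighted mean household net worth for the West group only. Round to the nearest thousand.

West rows: R1, R2, R3, R7, R8
Weighted sum = 557000×445 + 343000×641 + 840000×472 + 379000×118 + 63000×779
  = 247865000 + 219863000 + 396480000 + 44722000 + 49077000 = 958007000
Sum of weights = 445 + 641 + 472 + 118 + 779 = 2455
Weighted mean = 958007000 / 2455 = 390226.88

390000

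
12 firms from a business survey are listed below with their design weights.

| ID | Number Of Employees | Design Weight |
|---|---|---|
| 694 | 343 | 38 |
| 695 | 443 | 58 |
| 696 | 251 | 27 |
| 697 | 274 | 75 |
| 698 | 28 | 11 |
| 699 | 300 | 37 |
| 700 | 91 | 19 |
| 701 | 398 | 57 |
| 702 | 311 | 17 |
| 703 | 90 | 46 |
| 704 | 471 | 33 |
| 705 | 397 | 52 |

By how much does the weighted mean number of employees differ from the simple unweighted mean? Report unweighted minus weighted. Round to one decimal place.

-30.7

Unweighted sum = 343 + 443 + 251 + 274 + 28 + 300 + 91 + 398 + 311 + 90 + 471 + 397 = 3397
Unweighted mean = 3397 / 12 = 283.08333
Weighted sum = 343×38 + 443×58 + 251×27 + 274×75 + 28×11 + 300×37 + 91×19 + 398×57 + 311×17 + 90×46 + 471×33 + 397×52
  = 147492
Sum of weights = 38 + 58 + 27 + 75 + 11 + 37 + 19 + 57 + 17 + 46 + 33 + 52 = 470
Weighted mean = 147492 / 470 = 313.81277
Difference (unweighted minus weighted) = -30.729433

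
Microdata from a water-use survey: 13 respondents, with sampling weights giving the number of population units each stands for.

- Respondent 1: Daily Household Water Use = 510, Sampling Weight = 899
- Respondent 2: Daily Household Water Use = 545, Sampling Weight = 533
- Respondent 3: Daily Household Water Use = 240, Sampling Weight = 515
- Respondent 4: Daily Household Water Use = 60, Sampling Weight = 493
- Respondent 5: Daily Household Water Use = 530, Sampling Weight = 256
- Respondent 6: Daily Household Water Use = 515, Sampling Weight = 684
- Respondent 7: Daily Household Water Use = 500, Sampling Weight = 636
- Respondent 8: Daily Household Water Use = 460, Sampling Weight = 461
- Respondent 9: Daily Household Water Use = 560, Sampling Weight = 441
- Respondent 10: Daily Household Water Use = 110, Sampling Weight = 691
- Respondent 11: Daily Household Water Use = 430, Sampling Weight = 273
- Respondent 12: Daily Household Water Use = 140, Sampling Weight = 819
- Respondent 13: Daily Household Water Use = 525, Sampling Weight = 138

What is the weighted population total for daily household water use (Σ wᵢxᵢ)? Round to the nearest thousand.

2548000

Weighted total = 2547625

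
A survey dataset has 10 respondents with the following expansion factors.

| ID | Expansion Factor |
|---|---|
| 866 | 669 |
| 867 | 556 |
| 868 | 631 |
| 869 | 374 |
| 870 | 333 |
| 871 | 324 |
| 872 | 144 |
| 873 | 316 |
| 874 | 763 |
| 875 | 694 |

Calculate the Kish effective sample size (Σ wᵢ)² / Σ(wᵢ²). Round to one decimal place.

8.6

Σ wᵢ = 669 + 556 + 631 + 374 + 333 + 324 + 144 + 316 + 763 + 694 = 4804
Σ wᵢ² = 447561 + 309136 + 398161 + 139876 + 110889 + 104976 + 20736 + 99856 + 582169 + 481636 = 2694996
n_eff = 4804² / 2694996 = 23078416 / 2694996 = 8.5634324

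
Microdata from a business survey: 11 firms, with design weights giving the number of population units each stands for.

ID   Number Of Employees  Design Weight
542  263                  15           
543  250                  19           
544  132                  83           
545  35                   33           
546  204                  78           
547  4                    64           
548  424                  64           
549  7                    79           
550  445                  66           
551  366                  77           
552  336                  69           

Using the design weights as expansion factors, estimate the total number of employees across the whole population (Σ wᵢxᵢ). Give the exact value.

145399

Weighted total = 263×15 + 250×19 + 132×83 + 35×33 + 204×78 + 4×64 + 424×64 + 7×79 + 445×66 + 366×77 + 336×69
  = 145399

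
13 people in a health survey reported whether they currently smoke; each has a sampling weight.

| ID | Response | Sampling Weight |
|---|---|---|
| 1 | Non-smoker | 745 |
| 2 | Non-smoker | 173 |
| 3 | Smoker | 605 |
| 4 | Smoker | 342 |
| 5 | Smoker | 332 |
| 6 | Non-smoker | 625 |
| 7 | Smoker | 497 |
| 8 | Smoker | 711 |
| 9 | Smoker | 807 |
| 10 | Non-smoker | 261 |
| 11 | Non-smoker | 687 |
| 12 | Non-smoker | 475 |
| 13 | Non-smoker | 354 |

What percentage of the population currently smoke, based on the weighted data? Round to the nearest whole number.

50

Sum of weights for 'Smoker' = 605 + 342 + 332 + 497 + 711 + 807 = 3294
Total weight = 6614
Weighted proportion = 3294 / 6614 = 0.49803447 → 49.803447%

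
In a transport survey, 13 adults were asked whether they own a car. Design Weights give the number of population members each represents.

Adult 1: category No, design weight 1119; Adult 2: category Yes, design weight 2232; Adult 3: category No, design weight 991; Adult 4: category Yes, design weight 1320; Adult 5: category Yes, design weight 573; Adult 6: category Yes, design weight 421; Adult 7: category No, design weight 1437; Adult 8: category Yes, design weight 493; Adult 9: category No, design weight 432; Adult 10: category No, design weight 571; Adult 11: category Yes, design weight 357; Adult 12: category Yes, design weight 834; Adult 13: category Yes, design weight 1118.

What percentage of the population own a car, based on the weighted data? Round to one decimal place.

61.8

Sum of weights for 'Yes' = 2232 + 1320 + 573 + 421 + 493 + 357 + 834 + 1118 = 7348
Total weight = 11898
Weighted proportion = 7348 / 11898 = 0.61758279 → 61.758279%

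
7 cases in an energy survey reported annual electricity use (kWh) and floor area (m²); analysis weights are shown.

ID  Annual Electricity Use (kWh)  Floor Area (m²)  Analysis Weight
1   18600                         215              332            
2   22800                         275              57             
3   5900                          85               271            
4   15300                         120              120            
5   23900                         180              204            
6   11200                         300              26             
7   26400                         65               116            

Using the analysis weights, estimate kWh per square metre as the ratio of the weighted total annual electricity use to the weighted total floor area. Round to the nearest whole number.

108

Σ wᵢ·y = 19138900
Σ wᵢ·x = 215×332 + 275×57 + 85×271 + 120×120 + 180×204 + 300×26 + 65×116
  = 71380 + 15675 + 23035 + 14400 + 36720 + 7800 + 7540 = 176550
Ratio = 19138900 / 176550 = 108.40498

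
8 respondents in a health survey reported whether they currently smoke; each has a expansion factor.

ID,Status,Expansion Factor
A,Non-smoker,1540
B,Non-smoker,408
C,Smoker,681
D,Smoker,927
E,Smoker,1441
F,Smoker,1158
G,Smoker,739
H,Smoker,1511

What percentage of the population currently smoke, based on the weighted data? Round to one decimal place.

76.8

Sum of weights for 'Smoker' = 681 + 927 + 1441 + 1158 + 739 + 1511 = 6457
Total weight = 1540 + 408 + 681 + 927 + 1441 + 1158 + 739 + 1511 = 8405
Weighted proportion = 6457 / 8405 = 0.76823319 → 76.823319%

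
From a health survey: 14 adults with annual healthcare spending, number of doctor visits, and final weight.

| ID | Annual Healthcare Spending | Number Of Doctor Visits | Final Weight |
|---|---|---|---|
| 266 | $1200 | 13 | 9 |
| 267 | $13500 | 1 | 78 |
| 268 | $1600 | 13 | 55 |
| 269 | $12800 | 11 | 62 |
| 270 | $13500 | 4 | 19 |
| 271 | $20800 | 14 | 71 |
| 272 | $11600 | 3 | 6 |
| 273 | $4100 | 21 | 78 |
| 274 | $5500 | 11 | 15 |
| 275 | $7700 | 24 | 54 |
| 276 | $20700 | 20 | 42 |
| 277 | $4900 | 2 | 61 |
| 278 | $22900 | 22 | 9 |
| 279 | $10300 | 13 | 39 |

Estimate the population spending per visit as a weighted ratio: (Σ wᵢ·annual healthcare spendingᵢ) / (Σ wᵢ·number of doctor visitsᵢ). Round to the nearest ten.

Σ wᵢ·y = 6342500
Σ wᵢ·x = 7446
Ratio = 6342500 / 7446 = 851.79962

850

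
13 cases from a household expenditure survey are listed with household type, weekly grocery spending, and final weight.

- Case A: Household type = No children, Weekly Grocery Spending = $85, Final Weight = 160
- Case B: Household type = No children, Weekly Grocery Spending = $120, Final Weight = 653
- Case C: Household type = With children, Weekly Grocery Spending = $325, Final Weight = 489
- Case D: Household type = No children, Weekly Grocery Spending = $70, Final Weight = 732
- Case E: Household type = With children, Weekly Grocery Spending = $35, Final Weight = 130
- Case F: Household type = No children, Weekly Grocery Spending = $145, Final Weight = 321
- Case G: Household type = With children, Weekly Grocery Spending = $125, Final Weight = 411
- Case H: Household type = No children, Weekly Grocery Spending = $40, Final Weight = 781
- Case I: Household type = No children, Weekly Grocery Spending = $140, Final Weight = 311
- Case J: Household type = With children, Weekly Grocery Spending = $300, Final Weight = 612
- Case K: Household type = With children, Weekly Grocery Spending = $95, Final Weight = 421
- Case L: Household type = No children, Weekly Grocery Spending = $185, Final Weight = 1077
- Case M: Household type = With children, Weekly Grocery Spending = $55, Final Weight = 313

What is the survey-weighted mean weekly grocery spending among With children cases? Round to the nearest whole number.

192

With children rows: C, E, G, J, K, M
Weighted sum = 325×489 + 35×130 + 125×411 + 300×612 + 95×421 + 55×313
  = 158925 + 4550 + 51375 + 183600 + 39995 + 17215 = 455660
Sum of weights = 489 + 130 + 411 + 612 + 421 + 313 = 2376
Weighted mean = 455660 / 2376 = 191.77609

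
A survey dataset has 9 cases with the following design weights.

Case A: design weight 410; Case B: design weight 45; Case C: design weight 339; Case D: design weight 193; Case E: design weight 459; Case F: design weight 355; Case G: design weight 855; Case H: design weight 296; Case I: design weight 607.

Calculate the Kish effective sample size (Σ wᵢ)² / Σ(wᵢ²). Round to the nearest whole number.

7

Σ wᵢ = 410 + 45 + 339 + 193 + 459 + 355 + 855 + 296 + 607 = 3559
Σ wᵢ² = 168100 + 2025 + 114921 + 37249 + 210681 + 126025 + 731025 + 87616 + 368449 = 1846091
n_eff = 3559² / 1846091 = 12666481 / 1846091 = 6.8612441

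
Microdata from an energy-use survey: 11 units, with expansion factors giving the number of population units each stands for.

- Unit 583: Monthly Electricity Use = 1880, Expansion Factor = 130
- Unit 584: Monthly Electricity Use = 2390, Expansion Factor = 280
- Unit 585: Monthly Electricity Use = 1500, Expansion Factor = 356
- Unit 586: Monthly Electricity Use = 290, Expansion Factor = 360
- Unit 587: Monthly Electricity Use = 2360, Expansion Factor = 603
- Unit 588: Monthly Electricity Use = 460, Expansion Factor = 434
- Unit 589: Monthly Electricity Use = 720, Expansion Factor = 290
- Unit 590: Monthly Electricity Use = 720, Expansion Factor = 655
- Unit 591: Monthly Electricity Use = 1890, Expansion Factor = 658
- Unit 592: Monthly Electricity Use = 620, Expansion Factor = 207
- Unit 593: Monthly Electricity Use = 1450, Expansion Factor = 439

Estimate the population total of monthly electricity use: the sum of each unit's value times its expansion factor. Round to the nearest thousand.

Weighted total = 1880×130 + 2390×280 + 1500×356 + 290×360 + 2360×603 + 460×434 + 720×290 + 720×655 + 1890×658 + 620×207 + 1450×439
  = 244400 + 669200 + 534000 + 104400 + 1423080 + 199640 + 208800 + 471600 + 1243620 + 128340 + 636550 = 5863630

5864000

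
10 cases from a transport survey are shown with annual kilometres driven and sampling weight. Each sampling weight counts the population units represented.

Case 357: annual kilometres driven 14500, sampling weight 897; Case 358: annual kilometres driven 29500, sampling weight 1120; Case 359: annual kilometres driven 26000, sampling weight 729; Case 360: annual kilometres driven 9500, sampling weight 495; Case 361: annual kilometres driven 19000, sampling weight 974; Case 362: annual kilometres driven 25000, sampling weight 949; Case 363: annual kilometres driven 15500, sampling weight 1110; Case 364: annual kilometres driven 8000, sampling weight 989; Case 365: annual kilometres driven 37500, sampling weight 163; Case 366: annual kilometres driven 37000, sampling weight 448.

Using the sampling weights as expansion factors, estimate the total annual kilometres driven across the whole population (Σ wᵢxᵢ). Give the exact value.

159739500

Weighted total = 159739500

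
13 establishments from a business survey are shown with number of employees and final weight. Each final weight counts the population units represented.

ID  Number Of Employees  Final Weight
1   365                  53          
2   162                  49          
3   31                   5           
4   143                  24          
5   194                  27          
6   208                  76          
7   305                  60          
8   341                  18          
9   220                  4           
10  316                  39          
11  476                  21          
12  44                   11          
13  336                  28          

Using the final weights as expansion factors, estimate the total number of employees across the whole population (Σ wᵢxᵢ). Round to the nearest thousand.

109000

Weighted total = 109446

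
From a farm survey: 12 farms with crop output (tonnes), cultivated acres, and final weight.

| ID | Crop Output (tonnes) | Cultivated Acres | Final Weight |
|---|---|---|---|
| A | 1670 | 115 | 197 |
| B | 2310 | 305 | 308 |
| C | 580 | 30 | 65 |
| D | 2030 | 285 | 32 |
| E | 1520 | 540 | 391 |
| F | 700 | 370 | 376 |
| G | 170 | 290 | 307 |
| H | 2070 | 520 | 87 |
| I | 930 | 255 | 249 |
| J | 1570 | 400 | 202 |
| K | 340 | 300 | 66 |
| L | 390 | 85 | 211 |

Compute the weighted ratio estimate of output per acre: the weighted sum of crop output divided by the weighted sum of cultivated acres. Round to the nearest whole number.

4

Σ wᵢ·y = 1670×197 + 2310×308 + 580×65 + 2030×32 + 1520×391 + 700×376 + 170×307 + 2070×87 + 930×249 + 1570×202 + 340×66 + 390×211
  = 328990 + 711480 + 37700 + 64960 + 594320 + 263200 + 52190 + 180090 + 231570 + 317140 + 22440 + 82290 = 2886370
Σ wᵢ·x = 794225
Ratio = 2886370 / 794225 = 3.6341969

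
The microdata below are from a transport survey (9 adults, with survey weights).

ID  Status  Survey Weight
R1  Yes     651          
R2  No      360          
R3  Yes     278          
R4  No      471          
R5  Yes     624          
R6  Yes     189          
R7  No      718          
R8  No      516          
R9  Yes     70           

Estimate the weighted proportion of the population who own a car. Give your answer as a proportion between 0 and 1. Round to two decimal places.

0.47

Sum of weights for 'Yes' = 651 + 278 + 624 + 189 + 70 = 1812
Total weight = 651 + 360 + 278 + 471 + 624 + 189 + 718 + 516 + 70 = 3877
Weighted proportion = 1812 / 3877 = 0.46737168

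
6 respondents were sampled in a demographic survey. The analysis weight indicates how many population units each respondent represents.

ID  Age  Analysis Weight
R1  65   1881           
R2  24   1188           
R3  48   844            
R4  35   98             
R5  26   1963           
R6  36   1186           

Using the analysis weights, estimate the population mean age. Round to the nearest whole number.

Weighted sum = 65×1881 + 24×1188 + 48×844 + 35×98 + 26×1963 + 36×1186
  = 122265 + 28512 + 40512 + 3430 + 51038 + 42696 = 288453
Sum of weights = 7160
Weighted mean = 288453 / 7160 = 40.286732

40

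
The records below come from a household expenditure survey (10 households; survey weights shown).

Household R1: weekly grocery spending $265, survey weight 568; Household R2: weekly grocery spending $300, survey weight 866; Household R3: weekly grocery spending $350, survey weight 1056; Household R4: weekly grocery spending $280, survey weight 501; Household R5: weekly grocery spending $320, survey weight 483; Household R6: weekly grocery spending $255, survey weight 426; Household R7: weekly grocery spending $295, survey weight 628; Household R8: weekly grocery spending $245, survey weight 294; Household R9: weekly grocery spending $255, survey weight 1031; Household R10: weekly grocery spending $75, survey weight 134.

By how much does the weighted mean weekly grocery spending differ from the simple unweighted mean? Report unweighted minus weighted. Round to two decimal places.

-22.23

Unweighted sum = 265 + 300 + 350 + 280 + 320 + 255 + 295 + 245 + 255 + 75 = 2640
Unweighted mean = 2640 / 10 = 264
Weighted sum = 265×568 + 300×866 + 350×1056 + 280×501 + 320×483 + 255×426 + 295×628 + 245×294 + 255×1031 + 75×134
  = 1713635
Sum of weights = 568 + 866 + 1056 + 501 + 483 + 426 + 628 + 294 + 1031 + 134 = 5987
Weighted mean = 1713635 / 5987 = 286.22599
Difference (unweighted minus weighted) = -22.22599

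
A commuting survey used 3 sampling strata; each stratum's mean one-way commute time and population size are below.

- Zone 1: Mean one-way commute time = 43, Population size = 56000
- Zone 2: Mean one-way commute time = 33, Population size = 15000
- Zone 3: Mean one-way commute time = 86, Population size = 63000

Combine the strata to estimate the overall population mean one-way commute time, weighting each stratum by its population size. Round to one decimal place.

Σ Nₕ·x̄ₕ = 43×56000 + 33×15000 + 86×63000
  = 2408000 + 495000 + 5418000 = 8321000
Σ Nₕ = 56000 + 15000 + 63000 = 134000
Overall mean = 8321000 / 134000 = 62.097015

62.1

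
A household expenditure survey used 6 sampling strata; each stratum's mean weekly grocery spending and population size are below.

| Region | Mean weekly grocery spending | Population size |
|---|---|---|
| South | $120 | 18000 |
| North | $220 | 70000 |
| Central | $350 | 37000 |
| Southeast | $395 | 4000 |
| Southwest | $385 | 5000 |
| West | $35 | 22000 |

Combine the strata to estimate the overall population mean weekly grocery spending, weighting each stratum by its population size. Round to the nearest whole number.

Σ Nₕ·x̄ₕ = 120×18000 + 220×70000 + 350×37000 + 395×4000 + 385×5000 + 35×22000
  = 2160000 + 15400000 + 12950000 + 1580000 + 1925000 + 770000 = 34785000
Σ Nₕ = 156000
Overall mean = 34785000 / 156000 = 222.98077

223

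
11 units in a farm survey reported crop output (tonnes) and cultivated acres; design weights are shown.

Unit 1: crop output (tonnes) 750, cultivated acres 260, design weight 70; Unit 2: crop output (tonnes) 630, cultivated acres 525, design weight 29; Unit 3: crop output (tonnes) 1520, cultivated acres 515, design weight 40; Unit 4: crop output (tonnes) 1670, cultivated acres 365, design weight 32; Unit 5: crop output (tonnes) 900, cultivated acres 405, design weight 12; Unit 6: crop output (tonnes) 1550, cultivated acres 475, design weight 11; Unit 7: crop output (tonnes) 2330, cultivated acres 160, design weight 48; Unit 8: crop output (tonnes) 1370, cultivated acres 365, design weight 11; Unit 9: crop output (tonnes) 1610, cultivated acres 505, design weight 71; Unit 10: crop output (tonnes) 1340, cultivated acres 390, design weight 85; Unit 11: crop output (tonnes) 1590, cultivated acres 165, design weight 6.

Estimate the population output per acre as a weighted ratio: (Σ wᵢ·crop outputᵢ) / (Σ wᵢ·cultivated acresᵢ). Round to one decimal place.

Σ wᵢ·y = 750×70 + 630×29 + 1520×40 + 1670×32 + 900×12 + 1550×11 + 2330×48 + 1370×11 + 1610×71 + 1340×85 + 1590×6
  = 52500 + 18270 + 60800 + 53440 + 10800 + 17050 + 111840 + 15070 + 114310 + 113900 + 9540 = 577520
Σ wᵢ·x = 260×70 + 525×29 + 515×40 + 365×32 + 405×12 + 475×11 + 160×48 + 365×11 + 505×71 + 390×85 + 165×6
  = 157480
Ratio = 577520 / 157480 = 3.6672593

3.7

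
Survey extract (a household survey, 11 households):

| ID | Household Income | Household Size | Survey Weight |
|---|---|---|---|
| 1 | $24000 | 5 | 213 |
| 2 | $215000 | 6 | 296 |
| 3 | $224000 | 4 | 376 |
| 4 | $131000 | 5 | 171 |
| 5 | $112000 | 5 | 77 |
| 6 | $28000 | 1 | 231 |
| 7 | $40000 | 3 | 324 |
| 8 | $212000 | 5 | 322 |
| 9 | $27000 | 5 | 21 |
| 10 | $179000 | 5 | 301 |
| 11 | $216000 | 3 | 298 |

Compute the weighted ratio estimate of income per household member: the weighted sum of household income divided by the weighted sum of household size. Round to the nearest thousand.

36000

Σ wᵢ·y = 24000×213 + 215000×296 + 224000×376 + 131000×171 + 112000×77 + 28000×231 + 40000×324 + 212000×322 + 27000×21 + 179000×301 + 216000×298
  = 5112000 + 63640000 + 84224000 + 22401000 + 8624000 + 6468000 + 12960000 + 68264000 + 567000 + 53879000 + 64368000 = 390507000
Σ wᵢ·x = 5×213 + 6×296 + 4×376 + 5×171 + 5×77 + 1×231 + 3×324 + 5×322 + 5×21 + 5×301 + 3×298
  = 1065 + 1776 + 1504 + 855 + 385 + 231 + 972 + 1610 + 105 + 1505 + 894 = 10902
Ratio = 390507000 / 10902 = 35819.758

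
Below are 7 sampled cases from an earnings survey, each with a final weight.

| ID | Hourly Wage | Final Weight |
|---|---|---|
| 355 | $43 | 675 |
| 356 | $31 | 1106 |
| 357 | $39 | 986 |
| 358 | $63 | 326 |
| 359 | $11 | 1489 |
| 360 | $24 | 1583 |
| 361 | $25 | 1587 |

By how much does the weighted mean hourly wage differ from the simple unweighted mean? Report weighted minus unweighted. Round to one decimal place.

Unweighted sum = 236
Unweighted mean = 236 / 7 = 33.714286
Weighted sum = 43×675 + 31×1106 + 39×986 + 63×326 + 11×1489 + 24×1583 + 25×1587
  = 216349
Sum of weights = 675 + 1106 + 986 + 326 + 1489 + 1583 + 1587 = 7752
Weighted mean = 216349 / 7752 = 27.908798
Difference (weighted minus unweighted) = -5.805488

-5.8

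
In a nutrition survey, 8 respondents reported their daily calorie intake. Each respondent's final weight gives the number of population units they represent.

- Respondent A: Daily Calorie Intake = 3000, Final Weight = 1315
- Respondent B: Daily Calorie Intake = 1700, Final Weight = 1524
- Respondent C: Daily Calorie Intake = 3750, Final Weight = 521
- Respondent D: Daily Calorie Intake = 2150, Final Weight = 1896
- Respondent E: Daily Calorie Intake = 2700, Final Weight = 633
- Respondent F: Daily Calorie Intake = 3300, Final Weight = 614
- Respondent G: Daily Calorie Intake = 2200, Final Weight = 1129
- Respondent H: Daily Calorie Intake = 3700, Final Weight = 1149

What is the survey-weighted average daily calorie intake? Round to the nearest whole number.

2623

Weighted sum = 3000×1315 + 1700×1524 + 3750×521 + 2150×1896 + 2700×633 + 3300×614 + 2200×1129 + 3700×1149
  = 3945000 + 2590800 + 1953750 + 4076400 + 1709100 + 2026200 + 2483800 + 4251300 = 23036350
Sum of weights = 1315 + 1524 + 521 + 1896 + 633 + 614 + 1129 + 1149 = 8781
Weighted mean = 23036350 / 8781 = 2623.4313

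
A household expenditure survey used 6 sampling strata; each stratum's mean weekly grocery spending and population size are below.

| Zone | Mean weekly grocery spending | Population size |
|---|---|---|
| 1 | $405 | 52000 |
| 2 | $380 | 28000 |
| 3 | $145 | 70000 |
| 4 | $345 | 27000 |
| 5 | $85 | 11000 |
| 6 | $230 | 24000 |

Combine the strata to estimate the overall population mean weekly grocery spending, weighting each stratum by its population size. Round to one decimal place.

Σ Nₕ·x̄ₕ = 405×52000 + 380×28000 + 145×70000 + 345×27000 + 85×11000 + 230×24000
  = 21060000 + 10640000 + 10150000 + 9315000 + 935000 + 5520000 = 57620000
Σ Nₕ = 52000 + 28000 + 70000 + 27000 + 11000 + 24000 = 212000
Overall mean = 57620000 / 212000 = 271.79245

271.8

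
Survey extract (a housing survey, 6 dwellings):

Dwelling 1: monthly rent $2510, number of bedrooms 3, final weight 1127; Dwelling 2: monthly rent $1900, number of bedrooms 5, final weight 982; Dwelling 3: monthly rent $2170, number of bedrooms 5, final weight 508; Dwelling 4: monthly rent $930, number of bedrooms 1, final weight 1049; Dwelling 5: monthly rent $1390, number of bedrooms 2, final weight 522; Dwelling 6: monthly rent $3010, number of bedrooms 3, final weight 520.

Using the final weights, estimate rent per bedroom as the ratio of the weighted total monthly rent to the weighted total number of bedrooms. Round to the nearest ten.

630

Σ wᵢ·y = 2510×1127 + 1900×982 + 2170×508 + 930×1049 + 1390×522 + 3010×520
  = 9063280
Σ wᵢ·x = 3×1127 + 5×982 + 5×508 + 1×1049 + 2×522 + 3×520
  = 3381 + 4910 + 2540 + 1049 + 1044 + 1560 = 14484
Ratio = 9063280 / 14484 = 625.74427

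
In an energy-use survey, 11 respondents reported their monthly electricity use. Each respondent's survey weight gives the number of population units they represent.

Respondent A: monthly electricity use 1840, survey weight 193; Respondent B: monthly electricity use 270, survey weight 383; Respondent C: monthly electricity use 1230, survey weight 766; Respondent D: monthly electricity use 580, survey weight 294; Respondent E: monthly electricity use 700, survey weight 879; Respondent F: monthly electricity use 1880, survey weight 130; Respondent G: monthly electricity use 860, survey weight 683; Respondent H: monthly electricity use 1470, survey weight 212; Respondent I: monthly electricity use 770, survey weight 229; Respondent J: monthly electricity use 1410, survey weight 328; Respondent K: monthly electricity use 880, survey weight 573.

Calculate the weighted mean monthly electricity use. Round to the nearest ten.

Weighted sum = 1840×193 + 270×383 + 1230×766 + 580×294 + 700×879 + 1880×130 + 860×683 + 1470×212 + 770×229 + 1410×328 + 880×573
  = 355120 + 103410 + 942180 + 170520 + 615300 + 244400 + 587380 + 311640 + 176330 + 462480 + 504240 = 4473000
Sum of weights = 193 + 383 + 766 + 294 + 879 + 130 + 683 + 212 + 229 + 328 + 573 = 4670
Weighted mean = 4473000 / 4670 = 957.81585

960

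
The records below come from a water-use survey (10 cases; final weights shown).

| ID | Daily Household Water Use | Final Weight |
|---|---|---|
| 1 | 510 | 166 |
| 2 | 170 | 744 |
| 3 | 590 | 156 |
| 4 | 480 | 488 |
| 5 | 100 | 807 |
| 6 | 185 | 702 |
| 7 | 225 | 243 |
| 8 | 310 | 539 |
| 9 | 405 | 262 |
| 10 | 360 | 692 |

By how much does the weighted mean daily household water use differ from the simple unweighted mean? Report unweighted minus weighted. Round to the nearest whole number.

Unweighted sum = 510 + 170 + 590 + 480 + 100 + 185 + 225 + 310 + 405 + 360 = 3335
Unweighted mean = 3335 / 10 = 333.5
Weighted sum = 510×166 + 170×744 + 590×156 + 480×488 + 100×807 + 185×702 + 225×243 + 310×539 + 405×262 + 360×692
  = 84660 + 126480 + 92040 + 234240 + 80700 + 129870 + 54675 + 167090 + 106110 + 249120 = 1324985
Sum of weights = 166 + 744 + 156 + 488 + 807 + 702 + 243 + 539 + 262 + 692 = 4799
Weighted mean = 1324985 / 4799 = 276.09606
Difference (unweighted minus weighted) = 57.403938

57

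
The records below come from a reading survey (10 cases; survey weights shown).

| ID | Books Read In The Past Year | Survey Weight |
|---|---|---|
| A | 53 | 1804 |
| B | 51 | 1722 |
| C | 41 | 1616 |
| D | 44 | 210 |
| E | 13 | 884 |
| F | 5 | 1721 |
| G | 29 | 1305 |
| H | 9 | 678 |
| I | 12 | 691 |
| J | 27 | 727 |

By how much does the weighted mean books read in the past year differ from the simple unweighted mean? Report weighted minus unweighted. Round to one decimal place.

Unweighted sum = 53 + 51 + 41 + 44 + 13 + 5 + 29 + 9 + 12 + 27 = 284
Unweighted mean = 284 / 10 = 28.4
Weighted sum = 53×1804 + 51×1722 + 41×1616 + 44×210 + 13×884 + 5×1721 + 29×1305 + 9×678 + 12×691 + 27×727
  = 95612 + 87822 + 66256 + 9240 + 11492 + 8605 + 37845 + 6102 + 8292 + 19629 = 350895
Sum of weights = 11358
Weighted mean = 350895 / 11358 = 30.894083
Difference (weighted minus unweighted) = 2.4940835

2.5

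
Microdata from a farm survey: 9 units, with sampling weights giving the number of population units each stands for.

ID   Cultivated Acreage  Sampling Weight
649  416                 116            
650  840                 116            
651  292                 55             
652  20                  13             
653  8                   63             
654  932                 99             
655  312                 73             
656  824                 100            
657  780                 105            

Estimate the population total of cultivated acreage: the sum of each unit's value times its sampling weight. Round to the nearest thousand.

Weighted total = 416×116 + 840×116 + 292×55 + 20×13 + 8×63 + 932×99 + 312×73 + 824×100 + 780×105
  = 441864

442000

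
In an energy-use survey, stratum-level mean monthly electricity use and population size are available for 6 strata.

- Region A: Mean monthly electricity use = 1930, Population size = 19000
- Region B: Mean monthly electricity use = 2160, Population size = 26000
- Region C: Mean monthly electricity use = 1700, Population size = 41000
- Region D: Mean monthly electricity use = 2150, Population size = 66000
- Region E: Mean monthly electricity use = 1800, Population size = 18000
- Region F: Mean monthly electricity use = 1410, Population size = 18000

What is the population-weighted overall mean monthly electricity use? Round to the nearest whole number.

Σ Nₕ·x̄ₕ = 1930×19000 + 2160×26000 + 1700×41000 + 2150×66000 + 1800×18000 + 1410×18000
  = 36670000 + 56160000 + 69700000 + 141900000 + 32400000 + 25380000 = 362210000
Σ Nₕ = 19000 + 26000 + 41000 + 66000 + 18000 + 18000 = 188000
Overall mean = 362210000 / 188000 = 1926.6489

1927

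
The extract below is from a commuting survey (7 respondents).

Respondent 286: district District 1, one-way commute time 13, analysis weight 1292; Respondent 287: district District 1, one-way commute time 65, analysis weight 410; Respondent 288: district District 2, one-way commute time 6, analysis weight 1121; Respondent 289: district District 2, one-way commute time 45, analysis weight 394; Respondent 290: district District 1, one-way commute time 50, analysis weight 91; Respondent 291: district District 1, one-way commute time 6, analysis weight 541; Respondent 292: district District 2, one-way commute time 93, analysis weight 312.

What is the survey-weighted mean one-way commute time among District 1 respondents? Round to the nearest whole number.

District 1 rows: 286, 287, 290, 291
Weighted sum = 13×1292 + 65×410 + 50×91 + 6×541
  = 51242
Sum of weights = 1292 + 410 + 91 + 541 = 2334
Weighted mean = 51242 / 2334 = 21.954584

22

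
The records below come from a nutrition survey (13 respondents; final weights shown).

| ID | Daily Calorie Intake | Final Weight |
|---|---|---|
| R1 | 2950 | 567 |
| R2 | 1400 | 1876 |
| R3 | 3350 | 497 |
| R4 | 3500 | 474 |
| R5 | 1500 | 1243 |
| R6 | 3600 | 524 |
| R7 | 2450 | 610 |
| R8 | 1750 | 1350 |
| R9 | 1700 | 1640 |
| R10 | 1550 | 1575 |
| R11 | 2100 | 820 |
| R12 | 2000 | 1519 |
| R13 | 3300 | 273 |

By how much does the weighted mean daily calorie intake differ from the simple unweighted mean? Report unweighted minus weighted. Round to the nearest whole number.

Unweighted sum = 31150
Unweighted mean = 31150 / 13 = 2396.1538
Weighted sum = 26121050
Sum of weights = 12968
Weighted mean = 26121050 / 12968 = 2014.2697
Difference (unweighted minus weighted) = 381.88411

382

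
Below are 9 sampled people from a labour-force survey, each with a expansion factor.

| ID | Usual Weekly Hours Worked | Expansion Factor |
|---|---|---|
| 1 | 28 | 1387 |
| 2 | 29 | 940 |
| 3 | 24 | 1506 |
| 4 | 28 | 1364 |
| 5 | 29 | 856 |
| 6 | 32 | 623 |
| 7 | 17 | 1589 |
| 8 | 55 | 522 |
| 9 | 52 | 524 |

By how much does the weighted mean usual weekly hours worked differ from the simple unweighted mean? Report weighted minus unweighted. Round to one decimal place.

-3.9

Unweighted sum = 28 + 29 + 24 + 28 + 29 + 32 + 17 + 55 + 52 = 294
Unweighted mean = 294 / 9 = 32.666667
Weighted sum = 268163
Sum of weights = 1387 + 940 + 1506 + 1364 + 856 + 623 + 1589 + 522 + 524 = 9311
Weighted mean = 268163 / 9311 = 28.800666
Difference (weighted minus unweighted) = -3.8660008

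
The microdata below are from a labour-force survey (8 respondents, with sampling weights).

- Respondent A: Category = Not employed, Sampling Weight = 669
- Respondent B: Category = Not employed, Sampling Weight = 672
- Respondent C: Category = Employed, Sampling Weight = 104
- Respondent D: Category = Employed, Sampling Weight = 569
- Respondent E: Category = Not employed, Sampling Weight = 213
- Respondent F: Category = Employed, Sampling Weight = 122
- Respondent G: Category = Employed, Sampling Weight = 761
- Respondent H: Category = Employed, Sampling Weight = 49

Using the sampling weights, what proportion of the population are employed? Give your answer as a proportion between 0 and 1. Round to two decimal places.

0.51

Sum of weights for 'Employed' = 104 + 569 + 122 + 761 + 49 = 1605
Total weight = 669 + 672 + 104 + 569 + 213 + 122 + 761 + 49 = 3159
Weighted proportion = 1605 / 3159 = 0.50807217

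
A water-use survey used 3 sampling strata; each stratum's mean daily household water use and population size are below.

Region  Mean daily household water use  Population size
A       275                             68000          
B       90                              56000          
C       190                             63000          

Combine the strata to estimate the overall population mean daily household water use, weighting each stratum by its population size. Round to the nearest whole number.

Σ Nₕ·x̄ₕ = 275×68000 + 90×56000 + 190×63000
  = 18700000 + 5040000 + 11970000 = 35710000
Σ Nₕ = 68000 + 56000 + 63000 = 187000
Overall mean = 35710000 / 187000 = 190.96257

191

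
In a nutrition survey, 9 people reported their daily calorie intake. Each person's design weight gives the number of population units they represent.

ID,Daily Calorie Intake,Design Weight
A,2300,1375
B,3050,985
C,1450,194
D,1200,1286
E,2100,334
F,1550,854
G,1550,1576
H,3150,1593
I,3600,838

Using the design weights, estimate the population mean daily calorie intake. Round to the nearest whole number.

Weighted sum = 2300×1375 + 3050×985 + 1450×194 + 1200×1286 + 2100×334 + 1550×854 + 1550×1576 + 3150×1593 + 3600×838
  = 20493900
Sum of weights = 1375 + 985 + 194 + 1286 + 334 + 854 + 1576 + 1593 + 838 = 9035
Weighted mean = 20493900 / 9035 = 2268.2789

2268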